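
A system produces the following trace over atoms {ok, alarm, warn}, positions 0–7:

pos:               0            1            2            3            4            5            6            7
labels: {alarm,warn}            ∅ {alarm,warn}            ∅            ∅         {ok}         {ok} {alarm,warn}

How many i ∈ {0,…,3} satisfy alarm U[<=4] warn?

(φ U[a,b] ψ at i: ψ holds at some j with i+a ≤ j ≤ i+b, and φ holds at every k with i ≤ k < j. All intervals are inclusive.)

2

Evaluate at each i in [0,3]:
  i=0: ✓ (rhs at j=0)
  i=1: ✗ (lhs fails at k=1 before rhs at j=2)
  i=2: ✓ (rhs at j=2)
  i=3: ✗ (lhs fails at k=3 before rhs at j=7)
Positions where it holds: {0, 2} → 2.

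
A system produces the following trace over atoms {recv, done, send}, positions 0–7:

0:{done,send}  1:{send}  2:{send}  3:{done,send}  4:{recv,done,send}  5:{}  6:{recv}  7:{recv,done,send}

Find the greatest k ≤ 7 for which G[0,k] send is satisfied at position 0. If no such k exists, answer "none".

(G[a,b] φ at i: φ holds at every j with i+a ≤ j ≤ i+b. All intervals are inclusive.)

send must hold from j=0 onward; find where it first fails.
  j=0: holds
  j=1: holds
  j=2: holds
  j=3: holds
  j=4: holds
  j=5: fails
Holds on [0,4], so largest k = 4.

4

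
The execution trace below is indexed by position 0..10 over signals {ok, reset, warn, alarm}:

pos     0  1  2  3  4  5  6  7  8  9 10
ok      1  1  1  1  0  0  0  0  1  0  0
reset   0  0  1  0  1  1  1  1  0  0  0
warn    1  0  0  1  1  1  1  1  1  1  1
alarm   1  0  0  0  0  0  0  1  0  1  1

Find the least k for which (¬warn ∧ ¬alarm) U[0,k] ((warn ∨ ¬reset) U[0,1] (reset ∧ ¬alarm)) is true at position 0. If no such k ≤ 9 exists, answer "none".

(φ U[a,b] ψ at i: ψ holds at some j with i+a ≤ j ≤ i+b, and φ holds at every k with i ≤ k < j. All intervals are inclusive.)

none

Need earliest j ≥ 0 with ((warn ∨ ¬reset) U[0,1] (reset ∧ ¬alarm)), and (¬warn ∧ ¬alarm) at every k in [0,j-1].
  j=0: rhs fails.
  j=1: rhs holds but lhs fails at k=0.
  j=2: rhs holds but lhs fails at k=0.
  j=3: rhs holds but lhs fails at k=0.
  j=4: rhs holds but lhs fails at k=0.
  j=5: rhs holds but lhs fails at k=0.
  j=6: rhs holds but lhs fails at k=0.
  j=7: rhs fails.
  j=8: rhs fails.
  j=9: rhs fails.
No witness within the range → none.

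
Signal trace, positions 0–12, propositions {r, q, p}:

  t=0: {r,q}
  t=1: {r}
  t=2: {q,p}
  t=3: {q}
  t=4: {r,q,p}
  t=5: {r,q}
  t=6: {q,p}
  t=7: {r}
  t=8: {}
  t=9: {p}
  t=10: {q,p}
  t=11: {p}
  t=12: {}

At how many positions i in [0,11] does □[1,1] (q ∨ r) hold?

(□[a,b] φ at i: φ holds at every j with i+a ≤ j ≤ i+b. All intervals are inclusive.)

8

Evaluate at each i in [0,11]:
  i=0: ✓ (all of [1,1])
  i=1: ✓ (all of [2,2])
  i=2: ✓ (all of [3,3])
  i=3: ✓ (all of [4,4])
  i=4: ✓ (all of [5,5])
  i=5: ✓ (all of [6,6])
  i=6: ✓ (all of [7,7])
  i=7: ✗ (fails at j=8)
  i=8: ✗ (fails at j=9)
  i=9: ✓ (all of [10,10])
  i=10: ✗ (fails at j=11)
  i=11: ✗ (fails at j=12)
Positions where it holds: {0, 1, 2, 3, 4, 5, 6, 9} → 8.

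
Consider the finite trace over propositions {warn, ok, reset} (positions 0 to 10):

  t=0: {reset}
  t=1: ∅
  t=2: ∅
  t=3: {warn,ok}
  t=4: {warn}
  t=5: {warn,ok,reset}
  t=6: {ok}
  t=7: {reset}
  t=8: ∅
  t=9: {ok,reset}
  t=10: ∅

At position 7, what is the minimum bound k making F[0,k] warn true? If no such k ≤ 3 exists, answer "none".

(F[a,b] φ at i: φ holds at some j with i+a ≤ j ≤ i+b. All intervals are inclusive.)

none

Scan j = 7,8,… for warn:
  j=7: fails
  j=8: fails
  j=9: fails
  j=10: fails
No j in [7,10] satisfies it → none.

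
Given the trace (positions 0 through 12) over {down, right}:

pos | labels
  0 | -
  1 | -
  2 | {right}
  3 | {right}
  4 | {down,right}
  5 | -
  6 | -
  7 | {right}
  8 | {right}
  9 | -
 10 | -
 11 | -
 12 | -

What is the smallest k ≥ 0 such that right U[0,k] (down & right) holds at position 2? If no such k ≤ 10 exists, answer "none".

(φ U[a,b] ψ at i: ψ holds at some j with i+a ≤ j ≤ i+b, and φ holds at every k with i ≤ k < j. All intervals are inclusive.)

Need earliest j ≥ 2 with (down & right), and right at every k in [2,j-1].
  j=2: rhs fails.
  j=3: rhs fails.
  j=4: rhs holds; lhs holds on [2,3]. k = 2.

2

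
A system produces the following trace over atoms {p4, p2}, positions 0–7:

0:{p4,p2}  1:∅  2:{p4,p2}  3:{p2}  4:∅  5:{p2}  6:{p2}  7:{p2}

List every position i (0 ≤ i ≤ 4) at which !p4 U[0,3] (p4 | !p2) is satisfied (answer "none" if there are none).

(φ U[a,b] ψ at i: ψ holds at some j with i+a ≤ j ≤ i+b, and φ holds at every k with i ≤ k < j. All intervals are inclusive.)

Evaluate at each i in [0,4]:
  i=0: ✓ (rhs at j=0)
  i=1: ✓ (rhs at j=1)
  i=2: ✓ (rhs at j=2)
  i=3: ✓ (rhs at j=4; lhs holds on [3,3])
  i=4: ✓ (rhs at j=4)

0, 1, 2, 3, 4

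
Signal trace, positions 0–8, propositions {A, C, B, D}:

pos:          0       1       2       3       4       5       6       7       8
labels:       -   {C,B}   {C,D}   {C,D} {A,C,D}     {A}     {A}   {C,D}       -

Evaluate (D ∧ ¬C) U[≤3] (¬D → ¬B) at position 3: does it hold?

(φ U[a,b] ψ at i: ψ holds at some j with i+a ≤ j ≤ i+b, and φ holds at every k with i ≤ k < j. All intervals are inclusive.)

Need some j in [3,6] with (¬D → ¬B), and (D ∧ ¬C) at every k in [3,j-1].
  j=3: (¬D → ¬B) holds; no prefix to check → satisfied.

Holds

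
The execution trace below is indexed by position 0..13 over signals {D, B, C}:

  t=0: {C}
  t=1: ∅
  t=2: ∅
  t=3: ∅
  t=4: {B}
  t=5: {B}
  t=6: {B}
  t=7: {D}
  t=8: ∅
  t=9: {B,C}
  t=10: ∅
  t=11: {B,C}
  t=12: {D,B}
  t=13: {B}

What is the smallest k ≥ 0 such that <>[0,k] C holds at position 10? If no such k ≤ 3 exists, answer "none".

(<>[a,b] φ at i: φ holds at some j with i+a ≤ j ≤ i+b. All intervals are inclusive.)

1

Scan j = 10,11,… for C:
  j=10: fails
  j=11: holds
First hit at j=11, so smallest k = 11-10 = 1.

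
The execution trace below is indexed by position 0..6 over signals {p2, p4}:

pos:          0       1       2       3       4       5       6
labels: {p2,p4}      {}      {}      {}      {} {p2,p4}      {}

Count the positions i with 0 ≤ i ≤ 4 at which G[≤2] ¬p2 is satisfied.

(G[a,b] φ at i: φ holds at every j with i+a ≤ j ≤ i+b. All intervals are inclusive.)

2

Evaluate at each i in [0,4]:
  i=0: ✗ (fails at j=0)
  i=1: ✓ (all of [1,3])
  i=2: ✓ (all of [2,4])
  i=3: ✗ (fails at j=5)
  i=4: ✗ (fails at j=5)
Positions where it holds: {1, 2} → 2.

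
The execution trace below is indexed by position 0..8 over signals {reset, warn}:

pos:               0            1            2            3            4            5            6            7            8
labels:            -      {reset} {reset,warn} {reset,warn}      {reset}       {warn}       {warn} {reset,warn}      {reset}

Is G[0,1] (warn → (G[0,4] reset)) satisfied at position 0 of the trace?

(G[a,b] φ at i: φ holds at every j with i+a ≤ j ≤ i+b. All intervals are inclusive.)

Check (warn → (G[0,4] reset)) at every j in [0,1]:
  j=0: antecedent false → ✓
  j=1: antecedent false → ✓
All positions satisfy it → formula holds.

Holds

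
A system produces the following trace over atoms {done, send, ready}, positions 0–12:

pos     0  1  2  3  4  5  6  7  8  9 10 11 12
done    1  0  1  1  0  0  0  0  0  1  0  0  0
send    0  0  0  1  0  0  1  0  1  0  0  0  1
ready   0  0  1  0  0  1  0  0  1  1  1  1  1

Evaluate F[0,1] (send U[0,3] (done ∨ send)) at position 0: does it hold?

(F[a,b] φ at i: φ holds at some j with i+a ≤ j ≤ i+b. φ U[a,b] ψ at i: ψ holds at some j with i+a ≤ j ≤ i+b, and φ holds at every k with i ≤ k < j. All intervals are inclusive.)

Yes

Check (send U[0,3] (done ∨ send)) at each j in [0,1]:
  j=0: holds
  j=1: fails
Found at j=0 → formula holds.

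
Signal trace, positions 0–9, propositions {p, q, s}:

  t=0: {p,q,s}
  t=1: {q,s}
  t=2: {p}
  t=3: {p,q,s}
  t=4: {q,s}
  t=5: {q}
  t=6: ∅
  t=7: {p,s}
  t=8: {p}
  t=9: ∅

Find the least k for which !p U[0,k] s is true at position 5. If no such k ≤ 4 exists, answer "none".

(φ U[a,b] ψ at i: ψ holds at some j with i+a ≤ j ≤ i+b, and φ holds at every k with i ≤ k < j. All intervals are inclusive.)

2

Need earliest j ≥ 5 with s, and !p at every k in [5,j-1].
  j=5: rhs fails.
  j=6: rhs fails.
  j=7: rhs holds; lhs holds on [5,6]. k = 2.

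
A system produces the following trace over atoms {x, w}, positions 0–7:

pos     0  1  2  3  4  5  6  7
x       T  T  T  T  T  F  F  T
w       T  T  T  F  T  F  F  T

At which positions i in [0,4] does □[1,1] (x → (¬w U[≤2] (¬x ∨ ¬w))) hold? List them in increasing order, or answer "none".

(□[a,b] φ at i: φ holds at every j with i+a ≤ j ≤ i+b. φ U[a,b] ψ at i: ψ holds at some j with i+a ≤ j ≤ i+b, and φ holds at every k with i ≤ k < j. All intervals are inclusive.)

Evaluate at each i in [0,4]:
  i=0: ✗ (fails at j=1)
  i=1: ✗ (fails at j=2)
  i=2: ✓ (all of [3,3])
  i=3: ✗ (fails at j=4)
  i=4: ✓ (all of [5,5])

2, 4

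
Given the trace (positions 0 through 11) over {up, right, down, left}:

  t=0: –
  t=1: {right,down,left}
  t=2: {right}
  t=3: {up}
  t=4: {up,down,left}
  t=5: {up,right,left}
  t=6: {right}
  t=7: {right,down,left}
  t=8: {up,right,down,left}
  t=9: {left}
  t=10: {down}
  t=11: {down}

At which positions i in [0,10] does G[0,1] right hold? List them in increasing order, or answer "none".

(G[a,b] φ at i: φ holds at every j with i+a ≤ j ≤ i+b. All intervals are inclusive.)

1, 5, 6, 7

Evaluate at each i in [0,10]:
  i=0: ✗ (fails at j=0)
  i=1: ✓ (all of [1,2])
  i=2: ✗ (fails at j=3)
  i=3: ✗ (fails at j=3)
  i=4: ✗ (fails at j=4)
  i=5: ✓ (all of [5,6])
  i=6: ✓ (all of [6,7])
  i=7: ✓ (all of [7,8])
  i=8: ✗ (fails at j=9)
  i=9: ✗ (fails at j=9)
  i=10: ✗ (fails at j=10)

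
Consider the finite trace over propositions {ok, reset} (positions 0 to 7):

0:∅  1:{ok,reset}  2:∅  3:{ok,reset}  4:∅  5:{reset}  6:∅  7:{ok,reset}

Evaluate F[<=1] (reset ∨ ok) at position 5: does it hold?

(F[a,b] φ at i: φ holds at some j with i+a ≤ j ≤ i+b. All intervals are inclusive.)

Holds

Check (reset ∨ ok) at each j in [5,6]:
  j=5: true
  j=6: false
Found at j=5 → formula holds.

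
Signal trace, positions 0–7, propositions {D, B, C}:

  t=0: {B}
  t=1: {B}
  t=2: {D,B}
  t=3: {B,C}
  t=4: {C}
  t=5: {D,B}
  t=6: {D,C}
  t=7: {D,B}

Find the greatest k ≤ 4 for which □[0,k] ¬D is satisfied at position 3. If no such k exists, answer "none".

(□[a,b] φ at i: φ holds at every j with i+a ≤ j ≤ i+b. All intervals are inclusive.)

1

¬D must hold from j=3 onward; find where it first fails.
  j=3: holds
  j=4: holds
  j=5: fails
Holds on [3,4], so largest k = 1.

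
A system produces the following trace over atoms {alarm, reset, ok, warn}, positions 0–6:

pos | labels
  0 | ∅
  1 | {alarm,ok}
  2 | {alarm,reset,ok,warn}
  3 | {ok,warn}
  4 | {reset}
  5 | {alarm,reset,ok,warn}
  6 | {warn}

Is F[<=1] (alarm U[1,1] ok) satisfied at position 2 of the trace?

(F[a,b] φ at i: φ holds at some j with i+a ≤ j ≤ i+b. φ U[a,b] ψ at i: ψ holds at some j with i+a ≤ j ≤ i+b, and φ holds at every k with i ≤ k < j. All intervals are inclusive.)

Check (alarm U[1,1] ok) at each j in [2,3]:
  j=2: holds
  j=3: fails
Found at j=2 → formula holds.

Yes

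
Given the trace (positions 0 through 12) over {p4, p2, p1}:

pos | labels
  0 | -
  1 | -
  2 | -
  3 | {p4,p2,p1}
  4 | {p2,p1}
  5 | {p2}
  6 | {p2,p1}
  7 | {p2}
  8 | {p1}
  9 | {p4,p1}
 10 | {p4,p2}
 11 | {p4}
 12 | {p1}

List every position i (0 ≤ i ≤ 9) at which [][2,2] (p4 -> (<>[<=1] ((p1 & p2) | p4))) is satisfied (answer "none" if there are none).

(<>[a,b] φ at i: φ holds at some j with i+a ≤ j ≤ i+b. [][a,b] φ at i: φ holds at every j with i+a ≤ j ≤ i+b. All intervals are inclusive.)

Evaluate at each i in [0,9]:
  i=0: ✓ (all of [2,2])
  i=1: ✓ (all of [3,3])
  i=2: ✓ (all of [4,4])
  i=3: ✓ (all of [5,5])
  i=4: ✓ (all of [6,6])
  i=5: ✓ (all of [7,7])
  i=6: ✓ (all of [8,8])
  i=7: ✓ (all of [9,9])
  i=8: ✓ (all of [10,10])
  i=9: ✓ (all of [11,11])

0, 1, 2, 3, 4, 5, 6, 7, 8, 9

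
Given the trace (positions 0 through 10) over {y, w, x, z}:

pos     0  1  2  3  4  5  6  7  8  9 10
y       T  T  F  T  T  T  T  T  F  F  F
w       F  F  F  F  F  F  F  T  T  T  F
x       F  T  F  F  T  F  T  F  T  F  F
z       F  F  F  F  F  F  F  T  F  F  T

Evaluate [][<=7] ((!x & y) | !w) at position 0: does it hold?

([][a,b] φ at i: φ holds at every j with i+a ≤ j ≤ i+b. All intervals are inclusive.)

Holds

Check ((!x & y) | !w) at every j in [0,7]:
  j=0: true
  j=1: true
  j=2: true
  j=3: true
  j=4: true
  j=5: true
  j=6: true
  j=7: true
All positions satisfy it → formula holds.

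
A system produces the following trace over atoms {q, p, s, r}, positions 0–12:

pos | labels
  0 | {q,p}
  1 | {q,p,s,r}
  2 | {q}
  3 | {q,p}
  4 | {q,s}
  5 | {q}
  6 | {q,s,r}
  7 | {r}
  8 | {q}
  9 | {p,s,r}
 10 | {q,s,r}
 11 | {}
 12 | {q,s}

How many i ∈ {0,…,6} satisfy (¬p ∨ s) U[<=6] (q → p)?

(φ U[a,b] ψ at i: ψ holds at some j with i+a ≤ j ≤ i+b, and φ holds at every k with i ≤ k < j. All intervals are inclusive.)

7

Evaluate at each i in [0,6]:
  i=0: ✓ (rhs at j=0)
  i=1: ✓ (rhs at j=1)
  i=2: ✓ (rhs at j=3; lhs holds on [2,2])
  i=3: ✓ (rhs at j=3)
  i=4: ✓ (rhs at j=7; lhs holds on [4,6])
  i=5: ✓ (rhs at j=7; lhs holds on [5,6])
  i=6: ✓ (rhs at j=7; lhs holds on [6,6])
Positions where it holds: {0, 1, 2, 3, 4, 5, 6} → 7.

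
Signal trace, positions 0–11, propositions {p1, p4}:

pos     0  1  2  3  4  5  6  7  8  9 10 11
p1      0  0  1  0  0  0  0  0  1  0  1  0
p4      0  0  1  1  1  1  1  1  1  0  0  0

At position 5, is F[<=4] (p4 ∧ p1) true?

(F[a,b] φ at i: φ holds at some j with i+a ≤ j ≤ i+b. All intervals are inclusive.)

Yes

Check (p4 ∧ p1) at each j in [5,9]:
  j=5: false
  j=6: false
  j=7: false
  j=8: true
  j=9: false
Found at j=8 → formula holds.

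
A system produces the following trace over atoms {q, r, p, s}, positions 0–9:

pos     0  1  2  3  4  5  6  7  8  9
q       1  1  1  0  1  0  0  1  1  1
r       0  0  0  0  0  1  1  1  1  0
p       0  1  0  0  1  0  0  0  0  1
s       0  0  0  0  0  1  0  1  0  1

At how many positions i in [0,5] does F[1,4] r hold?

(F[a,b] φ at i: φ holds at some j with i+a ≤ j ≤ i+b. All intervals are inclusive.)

5

Evaluate at each i in [0,5]:
  i=0: ✗ (none in [1,4])
  i=1: ✓ (witness j=5)
  i=2: ✓ (witness j=5)
  i=3: ✓ (witness j=5)
  i=4: ✓ (witness j=5)
  i=5: ✓ (witness j=6)
Positions where it holds: {1, 2, 3, 4, 5} → 5.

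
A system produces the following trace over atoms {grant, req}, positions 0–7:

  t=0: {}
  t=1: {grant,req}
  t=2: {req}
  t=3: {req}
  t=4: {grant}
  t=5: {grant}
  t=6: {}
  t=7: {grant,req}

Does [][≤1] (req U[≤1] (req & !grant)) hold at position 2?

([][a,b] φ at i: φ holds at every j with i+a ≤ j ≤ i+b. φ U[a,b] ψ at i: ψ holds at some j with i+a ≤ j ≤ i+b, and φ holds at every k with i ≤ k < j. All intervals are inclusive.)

Check (req U[≤1] (req & !grant)) at every j in [2,3]:
  j=2: holds
  j=3: holds
All positions satisfy it → formula holds.

Yes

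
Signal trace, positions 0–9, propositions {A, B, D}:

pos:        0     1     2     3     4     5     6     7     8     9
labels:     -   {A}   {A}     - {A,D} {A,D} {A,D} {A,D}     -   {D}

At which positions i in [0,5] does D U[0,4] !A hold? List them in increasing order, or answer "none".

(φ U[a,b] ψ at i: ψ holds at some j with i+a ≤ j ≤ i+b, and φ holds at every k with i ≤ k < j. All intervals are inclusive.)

0, 3, 4, 5

Evaluate at each i in [0,5]:
  i=0: ✓ (rhs at j=0)
  i=1: ✗ (lhs fails at k=1 before rhs at j=3)
  i=2: ✗ (lhs fails at k=2 before rhs at j=3)
  i=3: ✓ (rhs at j=3)
  i=4: ✓ (rhs at j=8; lhs holds on [4,7])
  i=5: ✓ (rhs at j=8; lhs holds on [5,7])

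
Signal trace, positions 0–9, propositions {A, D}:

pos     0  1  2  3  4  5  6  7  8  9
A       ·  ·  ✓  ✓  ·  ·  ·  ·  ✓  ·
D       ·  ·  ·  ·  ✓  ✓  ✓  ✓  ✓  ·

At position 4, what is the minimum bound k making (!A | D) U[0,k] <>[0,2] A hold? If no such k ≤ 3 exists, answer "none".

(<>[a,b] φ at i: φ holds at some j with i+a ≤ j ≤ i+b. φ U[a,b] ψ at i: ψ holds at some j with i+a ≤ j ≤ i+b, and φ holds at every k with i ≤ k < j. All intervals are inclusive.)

Need earliest j ≥ 4 with <>[0,2] A, and (!A | D) at every k in [4,j-1].
  j=4: rhs fails.
  j=5: rhs fails.
  j=6: rhs holds; lhs holds on [4,5]. k = 2.

2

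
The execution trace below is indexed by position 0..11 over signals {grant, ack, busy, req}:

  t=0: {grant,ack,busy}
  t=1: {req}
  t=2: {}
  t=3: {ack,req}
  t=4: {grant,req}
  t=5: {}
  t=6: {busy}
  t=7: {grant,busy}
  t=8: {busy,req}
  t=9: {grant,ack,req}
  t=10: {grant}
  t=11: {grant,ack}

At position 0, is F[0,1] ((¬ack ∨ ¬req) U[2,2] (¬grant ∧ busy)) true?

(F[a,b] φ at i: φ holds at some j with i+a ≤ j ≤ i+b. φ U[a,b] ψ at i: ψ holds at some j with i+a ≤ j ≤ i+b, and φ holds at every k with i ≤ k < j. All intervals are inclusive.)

False

Check ((¬ack ∨ ¬req) U[2,2] (¬grant ∧ busy)) at each j in [0,1]:
  j=0: fails
  j=1: fails
No position in the window satisfies it → formula fails.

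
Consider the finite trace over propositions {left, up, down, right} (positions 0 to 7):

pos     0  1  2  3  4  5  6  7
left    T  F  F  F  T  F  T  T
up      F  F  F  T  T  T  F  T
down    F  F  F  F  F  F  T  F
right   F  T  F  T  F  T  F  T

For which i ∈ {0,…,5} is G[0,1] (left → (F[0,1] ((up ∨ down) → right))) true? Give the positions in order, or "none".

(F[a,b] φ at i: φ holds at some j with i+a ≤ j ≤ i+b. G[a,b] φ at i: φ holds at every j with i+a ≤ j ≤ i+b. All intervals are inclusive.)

Evaluate at each i in [0,5]:
  i=0: ✓ (all of [0,1])
  i=1: ✓ (all of [1,2])
  i=2: ✓ (all of [2,3])
  i=3: ✓ (all of [3,4])
  i=4: ✓ (all of [4,5])
  i=5: ✓ (all of [5,6])

0, 1, 2, 3, 4, 5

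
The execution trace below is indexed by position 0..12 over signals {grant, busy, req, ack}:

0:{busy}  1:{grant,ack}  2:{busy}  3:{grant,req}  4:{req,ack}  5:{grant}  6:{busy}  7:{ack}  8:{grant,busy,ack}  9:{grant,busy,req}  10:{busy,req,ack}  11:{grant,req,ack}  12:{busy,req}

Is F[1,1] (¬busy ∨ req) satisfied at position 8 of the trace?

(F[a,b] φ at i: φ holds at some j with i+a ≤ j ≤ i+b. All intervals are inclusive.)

Check (¬busy ∨ req) at each j in [9,9]:
  j=9: true
Found at j=9 → formula holds.

True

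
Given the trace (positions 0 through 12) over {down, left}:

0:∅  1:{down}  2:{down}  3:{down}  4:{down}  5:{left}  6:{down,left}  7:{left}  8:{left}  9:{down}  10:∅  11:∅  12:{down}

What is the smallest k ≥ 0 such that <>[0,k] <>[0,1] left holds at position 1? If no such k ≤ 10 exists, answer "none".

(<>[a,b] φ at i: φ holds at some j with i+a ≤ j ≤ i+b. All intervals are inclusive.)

3

Scan j = 1,2,… for <>[0,1] left:
  j=1: fails
  j=2: fails
  j=3: fails
  j=4: holds
First hit at j=4, so smallest k = 4-1 = 3.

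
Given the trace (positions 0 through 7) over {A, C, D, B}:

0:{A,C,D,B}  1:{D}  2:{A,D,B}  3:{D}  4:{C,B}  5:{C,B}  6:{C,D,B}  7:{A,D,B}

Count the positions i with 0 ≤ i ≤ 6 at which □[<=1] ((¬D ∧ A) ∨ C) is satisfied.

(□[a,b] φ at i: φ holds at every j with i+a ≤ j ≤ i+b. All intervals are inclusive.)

2

Evaluate at each i in [0,6]:
  i=0: ✗ (fails at j=1)
  i=1: ✗ (fails at j=1)
  i=2: ✗ (fails at j=2)
  i=3: ✗ (fails at j=3)
  i=4: ✓ (all of [4,5])
  i=5: ✓ (all of [5,6])
  i=6: ✗ (fails at j=7)
Positions where it holds: {4, 5} → 2.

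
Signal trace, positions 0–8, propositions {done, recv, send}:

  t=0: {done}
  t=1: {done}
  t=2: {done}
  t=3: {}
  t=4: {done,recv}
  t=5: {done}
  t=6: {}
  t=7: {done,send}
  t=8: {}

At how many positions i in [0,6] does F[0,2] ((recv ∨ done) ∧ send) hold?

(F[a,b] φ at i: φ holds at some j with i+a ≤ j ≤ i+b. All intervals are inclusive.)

Evaluate at each i in [0,6]:
  i=0: ✗ (none in [0,2])
  i=1: ✗ (none in [1,3])
  i=2: ✗ (none in [2,4])
  i=3: ✗ (none in [3,5])
  i=4: ✗ (none in [4,6])
  i=5: ✓ (witness j=7)
  i=6: ✓ (witness j=7)
Positions where it holds: {5, 6} → 2.

2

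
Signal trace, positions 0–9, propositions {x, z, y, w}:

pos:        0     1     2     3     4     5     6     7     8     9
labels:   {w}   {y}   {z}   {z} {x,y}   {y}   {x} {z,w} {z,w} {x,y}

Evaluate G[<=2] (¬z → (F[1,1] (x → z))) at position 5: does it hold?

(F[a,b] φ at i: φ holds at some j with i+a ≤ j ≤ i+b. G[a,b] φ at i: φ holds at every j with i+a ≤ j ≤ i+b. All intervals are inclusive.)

Does not hold

Check (¬z → (F[1,1] (x → z))) at every j in [5,7]:
  j=5: antecedent true; consequent fails (none in [6,6]) → ✗
  j=6: antecedent true; consequent holds (witness at 7) → ✓
  j=7: antecedent false → ✓
Fails at j=5 → formula fails.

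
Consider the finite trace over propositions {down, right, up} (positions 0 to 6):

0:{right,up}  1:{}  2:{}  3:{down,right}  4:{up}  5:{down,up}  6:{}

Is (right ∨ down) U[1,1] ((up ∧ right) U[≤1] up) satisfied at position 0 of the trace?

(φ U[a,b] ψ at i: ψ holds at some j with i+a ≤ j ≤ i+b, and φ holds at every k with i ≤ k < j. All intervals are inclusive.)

No

Need some j in [1,1] with ((up ∧ right) U[≤1] up), and (right ∨ down) at every k in [0,j-1].
  j=1: ((up ∧ right) U[≤1] up) — fails.
No j in the window works → until fails.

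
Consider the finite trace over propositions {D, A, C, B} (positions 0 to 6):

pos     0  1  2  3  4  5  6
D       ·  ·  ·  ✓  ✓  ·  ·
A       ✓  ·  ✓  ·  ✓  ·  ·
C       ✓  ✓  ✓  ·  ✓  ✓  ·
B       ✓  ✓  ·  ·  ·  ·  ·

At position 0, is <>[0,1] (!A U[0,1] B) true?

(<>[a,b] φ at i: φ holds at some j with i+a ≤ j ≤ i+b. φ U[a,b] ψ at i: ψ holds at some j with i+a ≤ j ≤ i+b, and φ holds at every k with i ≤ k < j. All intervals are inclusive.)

Holds

Check (!A U[0,1] B) at each j in [0,1]:
  j=0: holds
  j=1: holds
Found at j=0 → formula holds.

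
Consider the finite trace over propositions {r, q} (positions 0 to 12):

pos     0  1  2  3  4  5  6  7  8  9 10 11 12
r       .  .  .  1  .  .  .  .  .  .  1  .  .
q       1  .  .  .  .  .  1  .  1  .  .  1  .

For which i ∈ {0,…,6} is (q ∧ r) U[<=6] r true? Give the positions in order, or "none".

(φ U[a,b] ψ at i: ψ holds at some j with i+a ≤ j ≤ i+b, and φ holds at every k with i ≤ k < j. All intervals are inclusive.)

Evaluate at each i in [0,6]:
  i=0: ✗ (lhs fails at k=0 before rhs at j=3)
  i=1: ✗ (lhs fails at k=1 before rhs at j=3)
  i=2: ✗ (lhs fails at k=2 before rhs at j=3)
  i=3: ✓ (rhs at j=3)
  i=4: ✗ (lhs fails at k=4 before rhs at j=10)
  i=5: ✗ (lhs fails at k=5 before rhs at j=10)
  i=6: ✗ (lhs fails at k=6 before rhs at j=10)

3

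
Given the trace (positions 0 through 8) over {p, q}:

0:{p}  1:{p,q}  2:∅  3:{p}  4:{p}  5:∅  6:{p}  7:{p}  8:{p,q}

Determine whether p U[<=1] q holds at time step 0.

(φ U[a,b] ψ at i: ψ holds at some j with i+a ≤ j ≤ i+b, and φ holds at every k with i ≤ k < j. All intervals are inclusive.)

Yes

Need some j in [0,1] with q, and p at every k in [0,j-1].
  j=0: q false.
  j=1: q holds; p holds at every k in [0,0] → satisfied.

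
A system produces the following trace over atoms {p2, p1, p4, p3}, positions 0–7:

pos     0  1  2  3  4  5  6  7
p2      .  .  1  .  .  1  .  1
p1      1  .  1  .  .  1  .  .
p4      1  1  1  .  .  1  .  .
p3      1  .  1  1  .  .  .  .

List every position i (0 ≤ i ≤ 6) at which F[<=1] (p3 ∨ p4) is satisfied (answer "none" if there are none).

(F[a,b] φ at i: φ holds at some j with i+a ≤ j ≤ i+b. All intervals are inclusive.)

0, 1, 2, 3, 4, 5

Evaluate at each i in [0,6]:
  i=0: ✓ (witness j=0)
  i=1: ✓ (witness j=1)
  i=2: ✓ (witness j=2)
  i=3: ✓ (witness j=3)
  i=4: ✓ (witness j=5)
  i=5: ✓ (witness j=5)
  i=6: ✗ (none in [6,7])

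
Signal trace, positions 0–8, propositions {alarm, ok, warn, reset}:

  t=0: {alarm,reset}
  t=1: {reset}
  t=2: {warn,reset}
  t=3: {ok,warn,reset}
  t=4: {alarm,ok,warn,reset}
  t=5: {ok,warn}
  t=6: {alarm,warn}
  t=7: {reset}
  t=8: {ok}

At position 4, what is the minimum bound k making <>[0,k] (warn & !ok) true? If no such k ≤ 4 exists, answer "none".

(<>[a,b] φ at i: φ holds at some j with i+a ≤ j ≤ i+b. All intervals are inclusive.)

Scan j = 4,5,… for (warn & !ok):
  j=4: fails
  j=5: fails
  j=6: holds
First hit at j=6, so smallest k = 6-4 = 2.

2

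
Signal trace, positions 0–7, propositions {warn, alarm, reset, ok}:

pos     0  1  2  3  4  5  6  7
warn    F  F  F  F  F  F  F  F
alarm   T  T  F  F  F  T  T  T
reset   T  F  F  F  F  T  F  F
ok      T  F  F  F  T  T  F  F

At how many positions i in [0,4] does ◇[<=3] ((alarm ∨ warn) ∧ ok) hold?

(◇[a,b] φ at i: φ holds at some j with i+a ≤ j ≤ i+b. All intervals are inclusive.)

4

Evaluate at each i in [0,4]:
  i=0: ✓ (witness j=0)
  i=1: ✗ (none in [1,4])
  i=2: ✓ (witness j=5)
  i=3: ✓ (witness j=5)
  i=4: ✓ (witness j=5)
Positions where it holds: {0, 2, 3, 4} → 4.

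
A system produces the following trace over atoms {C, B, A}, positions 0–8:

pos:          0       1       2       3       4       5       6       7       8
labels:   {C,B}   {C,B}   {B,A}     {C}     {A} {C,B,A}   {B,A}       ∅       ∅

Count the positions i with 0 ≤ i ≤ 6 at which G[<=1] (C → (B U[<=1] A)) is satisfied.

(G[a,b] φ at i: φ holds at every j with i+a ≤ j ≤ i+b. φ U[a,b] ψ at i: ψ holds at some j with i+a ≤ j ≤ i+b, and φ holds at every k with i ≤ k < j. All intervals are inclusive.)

Evaluate at each i in [0,6]:
  i=0: ✗ (fails at j=0)
  i=1: ✓ (all of [1,2])
  i=2: ✗ (fails at j=3)
  i=3: ✗ (fails at j=3)
  i=4: ✓ (all of [4,5])
  i=5: ✓ (all of [5,6])
  i=6: ✓ (all of [6,7])
Positions where it holds: {1, 4, 5, 6} → 4.

4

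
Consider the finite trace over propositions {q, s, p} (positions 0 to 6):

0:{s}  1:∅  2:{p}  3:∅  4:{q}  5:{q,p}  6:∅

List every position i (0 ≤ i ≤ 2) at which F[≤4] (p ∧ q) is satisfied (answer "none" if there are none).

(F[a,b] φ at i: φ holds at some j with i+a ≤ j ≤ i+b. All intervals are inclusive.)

Evaluate at each i in [0,2]:
  i=0: ✗ (none in [0,4])
  i=1: ✓ (witness j=5)
  i=2: ✓ (witness j=5)

1, 2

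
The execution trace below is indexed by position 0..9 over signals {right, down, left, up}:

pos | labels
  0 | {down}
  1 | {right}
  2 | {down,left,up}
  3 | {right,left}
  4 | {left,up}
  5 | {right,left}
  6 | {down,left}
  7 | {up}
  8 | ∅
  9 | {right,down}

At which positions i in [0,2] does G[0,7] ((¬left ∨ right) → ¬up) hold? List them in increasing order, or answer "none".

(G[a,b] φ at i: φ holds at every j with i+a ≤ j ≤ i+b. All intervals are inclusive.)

Evaluate at each i in [0,2]:
  i=0: ✗ (fails at j=7)
  i=1: ✗ (fails at j=7)
  i=2: ✗ (fails at j=7)

none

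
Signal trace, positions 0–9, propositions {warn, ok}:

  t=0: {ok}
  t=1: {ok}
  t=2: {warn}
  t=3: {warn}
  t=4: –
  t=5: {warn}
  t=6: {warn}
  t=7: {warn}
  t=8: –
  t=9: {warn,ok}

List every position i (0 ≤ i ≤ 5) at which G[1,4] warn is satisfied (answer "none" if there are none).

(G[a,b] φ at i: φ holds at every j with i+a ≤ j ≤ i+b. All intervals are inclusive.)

Evaluate at each i in [0,5]:
  i=0: ✗ (fails at j=1)
  i=1: ✗ (fails at j=4)
  i=2: ✗ (fails at j=4)
  i=3: ✗ (fails at j=4)
  i=4: ✗ (fails at j=8)
  i=5: ✗ (fails at j=8)

none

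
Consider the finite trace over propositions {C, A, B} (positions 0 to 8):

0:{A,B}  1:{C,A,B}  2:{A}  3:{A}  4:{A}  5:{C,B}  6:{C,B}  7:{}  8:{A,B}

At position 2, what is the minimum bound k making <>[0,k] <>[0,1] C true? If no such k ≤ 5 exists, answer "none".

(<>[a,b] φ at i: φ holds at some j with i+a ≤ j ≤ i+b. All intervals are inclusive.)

2

Scan j = 2,3,… for <>[0,1] C:
  j=2: fails
  j=3: fails
  j=4: holds
First hit at j=4, so smallest k = 4-2 = 2.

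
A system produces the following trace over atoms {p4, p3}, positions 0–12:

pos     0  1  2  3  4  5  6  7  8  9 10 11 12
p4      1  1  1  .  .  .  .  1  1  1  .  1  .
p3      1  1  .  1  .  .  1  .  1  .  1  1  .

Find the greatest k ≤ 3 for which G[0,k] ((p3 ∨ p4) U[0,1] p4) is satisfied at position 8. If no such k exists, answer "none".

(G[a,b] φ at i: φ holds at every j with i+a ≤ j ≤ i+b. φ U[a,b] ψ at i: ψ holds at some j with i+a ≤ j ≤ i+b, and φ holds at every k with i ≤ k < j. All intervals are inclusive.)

3

((p3 ∨ p4) U[0,1] p4) must hold from j=8 onward; find where it first fails.
  j=8: holds
  j=9: holds
  j=10: holds
  j=11: holds
Holds through j=11; largest k = 3.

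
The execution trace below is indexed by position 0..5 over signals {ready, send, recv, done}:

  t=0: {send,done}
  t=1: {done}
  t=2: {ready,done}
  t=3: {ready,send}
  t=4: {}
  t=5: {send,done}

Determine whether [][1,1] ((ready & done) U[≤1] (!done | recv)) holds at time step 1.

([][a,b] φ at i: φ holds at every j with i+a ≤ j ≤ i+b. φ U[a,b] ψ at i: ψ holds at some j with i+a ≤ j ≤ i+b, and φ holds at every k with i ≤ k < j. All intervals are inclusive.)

Check ((ready & done) U[≤1] (!done | recv)) at every j in [2,2]:
  j=2: holds
All positions satisfy it → formula holds.

Holds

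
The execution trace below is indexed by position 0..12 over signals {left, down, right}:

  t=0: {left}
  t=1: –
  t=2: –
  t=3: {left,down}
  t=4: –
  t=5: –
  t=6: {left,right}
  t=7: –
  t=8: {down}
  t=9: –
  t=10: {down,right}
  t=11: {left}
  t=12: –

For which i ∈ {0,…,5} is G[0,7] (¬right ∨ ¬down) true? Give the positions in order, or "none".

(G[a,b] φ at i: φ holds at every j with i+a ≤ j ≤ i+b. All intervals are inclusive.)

0, 1, 2

Evaluate at each i in [0,5]:
  i=0: ✓ (all of [0,7])
  i=1: ✓ (all of [1,8])
  i=2: ✓ (all of [2,9])
  i=3: ✗ (fails at j=10)
  i=4: ✗ (fails at j=10)
  i=5: ✗ (fails at j=10)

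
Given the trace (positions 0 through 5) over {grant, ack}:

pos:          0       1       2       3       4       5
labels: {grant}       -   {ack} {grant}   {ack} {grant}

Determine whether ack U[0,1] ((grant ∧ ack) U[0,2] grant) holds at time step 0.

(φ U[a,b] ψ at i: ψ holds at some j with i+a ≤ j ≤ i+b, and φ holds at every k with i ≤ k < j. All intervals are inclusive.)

True

Need some j in [0,1] with ((grant ∧ ack) U[0,2] grant), and ack at every k in [0,j-1].
  j=0: ((grant ∧ ack) U[0,2] grant) holds; no prefix to check → satisfied.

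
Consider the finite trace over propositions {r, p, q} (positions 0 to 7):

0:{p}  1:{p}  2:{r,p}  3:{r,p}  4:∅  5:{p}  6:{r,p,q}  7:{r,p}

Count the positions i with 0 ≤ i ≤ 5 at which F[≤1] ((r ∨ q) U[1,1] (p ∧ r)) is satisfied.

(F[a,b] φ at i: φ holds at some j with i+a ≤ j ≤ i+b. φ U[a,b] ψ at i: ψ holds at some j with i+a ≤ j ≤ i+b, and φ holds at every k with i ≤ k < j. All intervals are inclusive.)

3

Evaluate at each i in [0,5]:
  i=0: ✗ (none in [0,1])
  i=1: ✓ (witness j=2)
  i=2: ✓ (witness j=2)
  i=3: ✗ (none in [3,4])
  i=4: ✗ (none in [4,5])
  i=5: ✓ (witness j=6)
Positions where it holds: {1, 2, 5} → 3.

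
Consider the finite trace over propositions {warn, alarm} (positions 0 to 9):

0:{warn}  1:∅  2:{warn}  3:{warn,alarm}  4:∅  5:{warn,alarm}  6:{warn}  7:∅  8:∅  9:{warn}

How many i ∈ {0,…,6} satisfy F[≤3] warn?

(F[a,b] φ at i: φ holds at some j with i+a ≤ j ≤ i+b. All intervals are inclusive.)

Evaluate at each i in [0,6]:
  i=0: ✓ (witness j=0)
  i=1: ✓ (witness j=2)
  i=2: ✓ (witness j=2)
  i=3: ✓ (witness j=3)
  i=4: ✓ (witness j=5)
  i=5: ✓ (witness j=5)
  i=6: ✓ (witness j=6)
Positions where it holds: {0, 1, 2, 3, 4, 5, 6} → 7.

7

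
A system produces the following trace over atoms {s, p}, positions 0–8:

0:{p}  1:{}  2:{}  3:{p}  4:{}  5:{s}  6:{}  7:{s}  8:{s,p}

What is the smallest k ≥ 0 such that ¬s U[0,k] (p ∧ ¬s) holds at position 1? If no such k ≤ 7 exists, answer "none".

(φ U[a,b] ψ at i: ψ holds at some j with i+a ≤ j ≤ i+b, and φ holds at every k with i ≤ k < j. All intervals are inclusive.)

Need earliest j ≥ 1 with (p ∧ ¬s), and ¬s at every k in [1,j-1].
  j=1: rhs fails.
  j=2: rhs fails.
  j=3: rhs holds; lhs holds on [1,2]. k = 2.

2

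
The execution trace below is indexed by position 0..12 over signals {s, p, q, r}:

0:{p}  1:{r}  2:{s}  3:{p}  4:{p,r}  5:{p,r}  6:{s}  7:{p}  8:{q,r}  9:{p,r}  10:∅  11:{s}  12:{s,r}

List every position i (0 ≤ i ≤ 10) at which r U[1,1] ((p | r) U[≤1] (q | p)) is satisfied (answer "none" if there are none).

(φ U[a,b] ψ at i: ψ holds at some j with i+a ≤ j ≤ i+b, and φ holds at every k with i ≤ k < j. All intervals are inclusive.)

Evaluate at each i in [0,10]:
  i=0: ✗ (no rhs in [1,1])
  i=1: ✗ (no rhs in [2,2])
  i=2: ✗ (lhs fails at k=2 before rhs at j=3)
  i=3: ✗ (lhs fails at k=3 before rhs at j=4)
  i=4: ✓ (rhs at j=5; lhs holds on [4,4])
  i=5: ✗ (no rhs in [6,6])
  i=6: ✗ (lhs fails at k=6 before rhs at j=7)
  i=7: ✗ (lhs fails at k=7 before rhs at j=8)
  i=8: ✓ (rhs at j=9; lhs holds on [8,8])
  i=9: ✗ (no rhs in [10,10])
  i=10: ✗ (no rhs in [11,11])

4, 8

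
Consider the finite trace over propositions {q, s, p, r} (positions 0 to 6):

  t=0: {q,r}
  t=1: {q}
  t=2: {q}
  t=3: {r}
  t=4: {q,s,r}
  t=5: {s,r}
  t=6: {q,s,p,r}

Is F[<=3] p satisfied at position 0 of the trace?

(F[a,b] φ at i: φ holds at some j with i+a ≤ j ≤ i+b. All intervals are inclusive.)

Check p at each j in [0,3]:
  j=0: false
  j=1: false
  j=2: false
  j=3: false
No position in the window satisfies it → formula fails.

No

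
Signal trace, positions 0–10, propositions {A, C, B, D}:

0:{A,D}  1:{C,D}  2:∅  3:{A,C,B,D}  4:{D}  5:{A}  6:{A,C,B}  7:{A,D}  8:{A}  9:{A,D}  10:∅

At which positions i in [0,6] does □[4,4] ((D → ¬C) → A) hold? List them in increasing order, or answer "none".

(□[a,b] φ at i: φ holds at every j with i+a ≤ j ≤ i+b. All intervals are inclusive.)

1, 2, 3, 4, 5

Evaluate at each i in [0,6]:
  i=0: ✗ (fails at j=4)
  i=1: ✓ (all of [5,5])
  i=2: ✓ (all of [6,6])
  i=3: ✓ (all of [7,7])
  i=4: ✓ (all of [8,8])
  i=5: ✓ (all of [9,9])
  i=6: ✗ (fails at j=10)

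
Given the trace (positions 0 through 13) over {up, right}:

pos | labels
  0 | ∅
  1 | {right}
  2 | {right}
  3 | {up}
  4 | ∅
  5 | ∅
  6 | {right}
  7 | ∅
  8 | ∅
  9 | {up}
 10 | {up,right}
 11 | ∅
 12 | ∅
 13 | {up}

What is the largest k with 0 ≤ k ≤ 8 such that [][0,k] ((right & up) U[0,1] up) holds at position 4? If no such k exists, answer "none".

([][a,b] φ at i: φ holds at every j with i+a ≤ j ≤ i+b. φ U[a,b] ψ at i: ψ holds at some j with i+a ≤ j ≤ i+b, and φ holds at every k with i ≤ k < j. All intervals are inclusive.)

((right & up) U[0,1] up) must hold from j=4 onward; find where it first fails.
  j=4: fails → no k works.

none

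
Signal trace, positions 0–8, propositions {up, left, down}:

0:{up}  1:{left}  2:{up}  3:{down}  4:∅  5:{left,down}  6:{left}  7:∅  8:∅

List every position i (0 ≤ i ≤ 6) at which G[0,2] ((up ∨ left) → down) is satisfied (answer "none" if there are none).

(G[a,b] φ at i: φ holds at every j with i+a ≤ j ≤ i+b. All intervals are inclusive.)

Evaluate at each i in [0,6]:
  i=0: ✗ (fails at j=0)
  i=1: ✗ (fails at j=1)
  i=2: ✗ (fails at j=2)
  i=3: ✓ (all of [3,5])
  i=4: ✗ (fails at j=6)
  i=5: ✗ (fails at j=6)
  i=6: ✗ (fails at j=6)

3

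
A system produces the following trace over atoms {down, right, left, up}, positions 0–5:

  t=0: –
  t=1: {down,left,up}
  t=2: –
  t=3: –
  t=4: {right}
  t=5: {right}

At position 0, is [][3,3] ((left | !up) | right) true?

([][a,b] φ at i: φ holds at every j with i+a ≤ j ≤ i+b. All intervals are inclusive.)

Check ((left | !up) | right) at every j in [3,3]:
  j=3: true
All positions satisfy it → formula holds.

Holds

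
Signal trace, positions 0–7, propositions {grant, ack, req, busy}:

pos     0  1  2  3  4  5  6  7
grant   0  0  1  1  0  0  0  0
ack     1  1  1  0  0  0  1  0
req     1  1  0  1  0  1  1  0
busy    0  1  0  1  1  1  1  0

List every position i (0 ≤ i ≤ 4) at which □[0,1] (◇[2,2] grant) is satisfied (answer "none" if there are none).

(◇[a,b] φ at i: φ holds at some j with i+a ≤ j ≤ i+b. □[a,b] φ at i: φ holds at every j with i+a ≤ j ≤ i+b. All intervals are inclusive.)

0

Evaluate at each i in [0,4]:
  i=0: ✓ (all of [0,1])
  i=1: ✗ (fails at j=2)
  i=2: ✗ (fails at j=2)
  i=3: ✗ (fails at j=3)
  i=4: ✗ (fails at j=4)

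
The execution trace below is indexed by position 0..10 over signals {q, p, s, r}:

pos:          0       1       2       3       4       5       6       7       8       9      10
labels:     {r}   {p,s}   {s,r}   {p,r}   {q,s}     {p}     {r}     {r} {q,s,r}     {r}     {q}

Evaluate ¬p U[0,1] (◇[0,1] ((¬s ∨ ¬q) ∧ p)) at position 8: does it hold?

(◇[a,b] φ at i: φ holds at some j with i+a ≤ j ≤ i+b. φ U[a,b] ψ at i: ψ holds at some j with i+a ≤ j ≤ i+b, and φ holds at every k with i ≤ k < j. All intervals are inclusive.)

Need some j in [8,9] with ◇[0,1] ((¬s ∨ ¬q) ∧ p), and ¬p at every k in [8,j-1].
  j=8: ◇[0,1] ((¬s ∨ ¬q) ∧ p) — fails (none in [8,9]).
  j=9: ◇[0,1] ((¬s ∨ ¬q) ∧ p) — fails (none in [9,10]).
No j in the window works → until fails.

Does not hold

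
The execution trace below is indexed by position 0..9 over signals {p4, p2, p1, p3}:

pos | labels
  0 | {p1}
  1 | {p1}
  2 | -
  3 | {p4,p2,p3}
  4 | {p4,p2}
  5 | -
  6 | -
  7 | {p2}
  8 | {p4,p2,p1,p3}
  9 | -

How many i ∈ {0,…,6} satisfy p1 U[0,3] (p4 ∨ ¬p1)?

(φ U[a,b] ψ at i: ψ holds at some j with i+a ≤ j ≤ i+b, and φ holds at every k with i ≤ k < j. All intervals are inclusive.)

7

Evaluate at each i in [0,6]:
  i=0: ✓ (rhs at j=2; lhs holds on [0,1])
  i=1: ✓ (rhs at j=2; lhs holds on [1,1])
  i=2: ✓ (rhs at j=2)
  i=3: ✓ (rhs at j=3)
  i=4: ✓ (rhs at j=4)
  i=5: ✓ (rhs at j=5)
  i=6: ✓ (rhs at j=6)
Positions where it holds: {0, 1, 2, 3, 4, 5, 6} → 7.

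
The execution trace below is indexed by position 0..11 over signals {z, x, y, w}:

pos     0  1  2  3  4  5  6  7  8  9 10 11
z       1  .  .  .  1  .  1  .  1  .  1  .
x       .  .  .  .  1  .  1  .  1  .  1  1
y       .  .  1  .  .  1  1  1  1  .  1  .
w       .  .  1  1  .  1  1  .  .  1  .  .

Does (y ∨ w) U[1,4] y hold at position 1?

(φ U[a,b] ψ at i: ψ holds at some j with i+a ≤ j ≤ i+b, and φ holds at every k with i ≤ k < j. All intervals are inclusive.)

Does not hold

Need some j in [2,5] with y, and (y ∨ w) at every k in [1,j-1].
  j=2: y holds, but (y ∨ w) fails at k=1 → not this j.
  j=3: y false.
  j=4: y false.
  j=5: y holds, but (y ∨ w) fails at k=1 → not this j.
No j in the window works → until fails.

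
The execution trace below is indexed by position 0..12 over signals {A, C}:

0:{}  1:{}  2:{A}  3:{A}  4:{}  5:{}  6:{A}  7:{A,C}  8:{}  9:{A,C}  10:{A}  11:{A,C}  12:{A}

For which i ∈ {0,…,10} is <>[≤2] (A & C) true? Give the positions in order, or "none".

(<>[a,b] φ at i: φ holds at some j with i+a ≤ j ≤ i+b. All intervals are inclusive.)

Evaluate at each i in [0,10]:
  i=0: ✗ (none in [0,2])
  i=1: ✗ (none in [1,3])
  i=2: ✗ (none in [2,4])
  i=3: ✗ (none in [3,5])
  i=4: ✗ (none in [4,6])
  i=5: ✓ (witness j=7)
  i=6: ✓ (witness j=7)
  i=7: ✓ (witness j=7)
  i=8: ✓ (witness j=9)
  i=9: ✓ (witness j=9)
  i=10: ✓ (witness j=11)

5, 6, 7, 8, 9, 10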